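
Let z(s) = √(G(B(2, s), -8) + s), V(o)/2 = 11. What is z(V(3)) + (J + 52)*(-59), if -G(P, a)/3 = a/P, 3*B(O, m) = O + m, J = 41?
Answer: -5482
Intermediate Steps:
B(O, m) = O/3 + m/3 (B(O, m) = (O + m)/3 = O/3 + m/3)
V(o) = 22 (V(o) = 2*11 = 22)
G(P, a) = -3*a/P
z(s) = √(s + 24/(⅔ + s/3)) (z(s) = √(-3*(-8)/((⅓)*2 + s/3) + s) = √(-3*(-8)/(⅔ + s/3) + s) = √(24/(⅔ + s/3) + s) = √(s + 24/(⅔ + s/3)))
z(V(3)) + (J + 52)*(-59) = √((72 + 22*(2 + 22))/(2 + 22)) + (41 + 52)*(-59) = √((72 + 22*24)/24) + 93*(-59) = √((72 + 528)/24) - 5487 = √((1/24)*600) - 5487 = √25 - 5487 = 5 - 5487 = -5482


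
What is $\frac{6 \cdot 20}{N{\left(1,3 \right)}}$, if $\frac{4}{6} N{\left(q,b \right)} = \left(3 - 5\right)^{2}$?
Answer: $20$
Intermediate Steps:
$N{\left(q,b \right)} = 6$ ($N{\left(q,b \right)} = \frac{3 \left(3 - 5\right)^{2}}{2} = \frac{3 \left(-2\right)^{2}}{2} = \frac{3}{2} \cdot 4 = 6$)
$\frac{6 \cdot 20}{N{\left(1,3 \right)}} = \frac{6 \cdot 20}{6} = 120 \cdot \frac{1}{6} = 20$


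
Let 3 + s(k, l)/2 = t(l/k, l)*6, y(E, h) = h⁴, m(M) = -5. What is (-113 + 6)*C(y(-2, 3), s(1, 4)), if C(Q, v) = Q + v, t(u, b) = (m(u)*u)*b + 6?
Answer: 86991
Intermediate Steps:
t(u, b) = 6 - 5*b*u (t(u, b) = (-5*u)*b + 6 = -5*b*u + 6 = 6 - 5*b*u)
s(k, l) = 66 - 60*l²/k (s(k, l) = -6 + 2*((6 - 5*l*l/k)*6) = -6 + 2*((6 - 5*l²/k)*6) = -6 + 2*(36 - 30*l²/k) = -6 + (72 - 60*l²/k) = 66 - 60*l²/k)
(-113 + 6)*C(y(-2, 3), s(1, 4)) = (-113 + 6)*(3⁴ + (66 - 60*4²/1)) = -107*(81 + (66 - 60*1*16)) = -107*(81 + (66 - 960)) = -107*(81 - 894) = -107*(-813) = 86991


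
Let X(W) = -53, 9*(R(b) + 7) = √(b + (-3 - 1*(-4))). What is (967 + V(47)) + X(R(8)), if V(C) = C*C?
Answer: 3123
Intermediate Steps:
R(b) = -7 + √(1 + b)/9 (R(b) = -7 + √(b + (-3 - 1*(-4)))/9 = -7 + √(b + (-3 + 4))/9 = -7 + √(b + 1)/9 = -7 + √(1 + b)/9)
V(C) = C²
(967 + V(47)) + X(R(8)) = (967 + 47²) - 53 = (967 + 2209) - 53 = 3176 - 53 = 3123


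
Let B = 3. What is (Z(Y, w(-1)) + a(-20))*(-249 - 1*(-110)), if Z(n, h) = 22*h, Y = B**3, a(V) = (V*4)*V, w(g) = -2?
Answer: -216284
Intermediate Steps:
a(V) = 4*V**2 (a(V) = (4*V)*V = 4*V**2)
Y = 27 (Y = 3**3 = 27)
(Z(Y, w(-1)) + a(-20))*(-249 - 1*(-110)) = (22*(-2) + 4*(-20)**2)*(-249 - 1*(-110)) = (-44 + 4*400)*(-249 + 110) = (-44 + 1600)*(-139) = 1556*(-139) = -216284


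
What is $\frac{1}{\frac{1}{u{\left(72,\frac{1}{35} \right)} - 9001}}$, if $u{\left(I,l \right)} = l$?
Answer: $- \frac{315034}{35} \approx -9001.0$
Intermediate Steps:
$\frac{1}{\frac{1}{u{\left(72,\frac{1}{35} \right)} - 9001}} = \frac{1}{\frac{1}{\frac{1}{35} - 9001}} = \frac{1}{\frac{1}{- \frac{315034}{35}}} = \frac{1}{- \frac{35}{315034}} = - \frac{315034}{35}$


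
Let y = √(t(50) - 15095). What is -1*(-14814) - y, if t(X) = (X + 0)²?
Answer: 14814 - I*√12595 ≈ 14814.0 - 112.23*I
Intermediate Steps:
t(X) = X²
y = I*√12595 (y = √(50² - 15095) = √(2500 - 15095) = √(-12595) = I*√12595 ≈ 112.23*I)
-1*(-14814) - y = -1*(-14814) - I*√12595 = 14814 - I*√12595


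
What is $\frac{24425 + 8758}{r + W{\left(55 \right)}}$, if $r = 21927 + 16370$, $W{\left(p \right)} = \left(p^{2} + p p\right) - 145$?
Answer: $\frac{11061}{14734} \approx 0.75071$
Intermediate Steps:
$W{\left(p \right)} = -145 + 2 p^{2}$ ($W{\left(p \right)} = \left(p^{2} + p^{2}\right) - 145 = 2 p^{2} - 145 = -145 + 2 p^{2}$)
$r = 38297$
$\frac{24425 + 8758}{r + W{\left(55 \right)}} = \frac{24425 + 8758}{38297 - \left(145 - 2 \cdot 55^{2}\right)} = \frac{33183}{38297 + \left(-145 + 2 \cdot 3025\right)} = \frac{33183}{38297 + \left(-145 + 6050\right)} = \frac{33183}{38297 + 5905} = \frac{33183}{44202} = 33183 \cdot \frac{1}{44202} = \frac{11061}{14734}$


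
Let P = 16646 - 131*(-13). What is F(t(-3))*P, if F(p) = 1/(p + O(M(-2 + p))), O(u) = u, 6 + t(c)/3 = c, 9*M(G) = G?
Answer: -165141/272 ≈ -607.14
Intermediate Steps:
M(G) = G/9
t(c) = -18 + 3*c
F(p) = 1/(-2/9 + 10*p/9) (F(p) = 1/(p + (-2 + p)/9) = 1/(p + (-2/9 + p/9)) = 1/(-2/9 + 10*p/9))
P = 18349 (P = 16646 + 1703 = 18349)
F(t(-3))*P = (9/(2*(-1 + 5*(-18 + 3*(-3)))))*18349 = (9/(2*(-1 + 5*(-18 - 9))))*18349 = (9/(2*(-1 + 5*(-27))))*18349 = (9/(2*(-1 - 135)))*18349 = ((9/2)/(-136))*18349 = ((9/2)*(-1/136))*18349 = -9/272*18349 = -165141/272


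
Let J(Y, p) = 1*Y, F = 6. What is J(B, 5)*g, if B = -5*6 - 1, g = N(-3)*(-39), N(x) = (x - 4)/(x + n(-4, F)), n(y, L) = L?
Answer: -2821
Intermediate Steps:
N(x) = (-4 + x)/(6 + x) (N(x) = (x - 4)/(x + 6) = (-4 + x)/(6 + x))
g = 91 (g = ((-4 - 3)/(6 - 3))*(-39) = (-7/3)*(-39) = ((⅓)*(-7))*(-39) = -7/3*(-39) = 91)
B = -31 (B = -30 - 1 = -31)
J(Y, p) = Y
J(B, 5)*g = -31*91 = -2821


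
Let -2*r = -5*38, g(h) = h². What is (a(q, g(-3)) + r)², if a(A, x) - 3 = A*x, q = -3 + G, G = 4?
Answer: 11449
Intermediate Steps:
q = 1 (q = -3 + 4 = 1)
a(A, x) = 3 + A*x
r = 95 (r = -(-5)*38/2 = -½*(-190) = 95)
(a(q, g(-3)) + r)² = ((3 + 1*(-3)²) + 95)² = ((3 + 1*9) + 95)² = ((3 + 9) + 95)² = (12 + 95)² = 107² = 11449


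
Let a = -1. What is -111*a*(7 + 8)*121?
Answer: 201465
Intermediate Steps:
-111*a*(7 + 8)*121 = -(-111)*(7 + 8)*121 = -(-111)*15*121 = -111*(-15)*121 = 1665*121 = 201465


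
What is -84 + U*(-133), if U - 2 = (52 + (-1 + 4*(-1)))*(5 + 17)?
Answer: -137872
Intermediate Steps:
U = 1036 (U = 2 + (52 + (-1 + 4*(-1)))*(5 + 17) = 2 + (52 + (-1 - 4))*22 = 2 + (52 - 5)*22 = 2 + 47*22 = 2 + 1034 = 1036)
-84 + U*(-133) = -84 + 1036*(-133) = -84 - 137788 = -137872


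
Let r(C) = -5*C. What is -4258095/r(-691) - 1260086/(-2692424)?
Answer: -1146024357515/930232492 ≈ -1232.0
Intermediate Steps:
-4258095/r(-691) - 1260086/(-2692424) = -4258095/((-5*(-691))) - 1260086/(-2692424) = -4258095/3455 - 1260086*(-1/2692424) = -4258095*1/3455 + 630043/1346212 = -851619/691 + 630043/1346212 = -1146024357515/930232492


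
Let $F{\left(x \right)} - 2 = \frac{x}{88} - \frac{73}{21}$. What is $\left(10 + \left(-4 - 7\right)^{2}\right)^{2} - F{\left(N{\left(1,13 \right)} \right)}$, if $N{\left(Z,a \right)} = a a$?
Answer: $\frac{31712707}{1848} \approx 17161.0$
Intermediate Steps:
$N{\left(Z,a \right)} = a^{2}$
$F{\left(x \right)} = - \frac{31}{21} + \frac{x}{88}$ ($F{\left(x \right)} = 2 + \left(\frac{x}{88} - \frac{73}{21}\right) = 2 + \left(- \frac{73}{21} + \frac{x}{88}\right) = - \frac{31}{21} + \frac{x}{88}$)
$\left(10 + \left(-4 - 7\right)^{2}\right)^{2} - F{\left(N{\left(1,13 \right)} \right)} = \left(10 + \left(-4 - 7\right)^{2}\right)^{2} - \left(- \frac{31}{21} + \frac{13^{2}}{88}\right) = \left(10 + \left(-4 - 7\right)^{2}\right)^{2} - \left(- \frac{31}{21} + \frac{1}{88} \cdot 169\right) = \left(10 + \left(-11\right)^{2}\right)^{2} - \left(- \frac{31}{21} + \frac{169}{88}\right) = \left(10 + 121\right)^{2} - \frac{821}{1848} = 131^{2} - \frac{821}{1848} = 17161 - \frac{821}{1848} = \frac{31712707}{1848}$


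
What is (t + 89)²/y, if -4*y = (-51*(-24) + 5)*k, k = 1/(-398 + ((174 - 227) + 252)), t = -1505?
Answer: 1596024576/1229 ≈ 1.2986e+6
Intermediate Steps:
k = -1/199 (k = 1/(-398 + (-53 + 252)) = 1/(-398 + 199) = 1/(-199) = -1/199 ≈ -0.0050251)
y = 1229/796 (y = -(-51*(-24) + 5)*(-1)/(4*199) = -(1224 + 5)*(-1)/(4*199) = -1229*(-1)/(4*199) = -¼*(-1229/199) = 1229/796 ≈ 1.5440)
(t + 89)²/y = (-1505 + 89)²/(1229/796) = (-1416)²*(796/1229) = 2005056*(796/1229) = 1596024576/1229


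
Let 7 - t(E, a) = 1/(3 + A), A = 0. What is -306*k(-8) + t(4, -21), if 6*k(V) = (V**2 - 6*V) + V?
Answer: -15892/3 ≈ -5297.3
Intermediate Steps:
t(E, a) = 20/3 (t(E, a) = 7 - 1/(3 + 0) = 7 - 1/3 = 20/3)
k(V) = -5*V/6 + V**2/6 (k(V) = ((V**2 - 6*V) + V)/6 = (V**2 - 5*V)/6 = -5*V/6 + V**2/6)
-306*k(-8) + t(4, -21) = -51*(-8)*(-5 - 8) + 20/3 = -51*(-8)*(-13) + 20/3 = -306*52/3 + 20/3 = -5304 + 20/3 = -15892/3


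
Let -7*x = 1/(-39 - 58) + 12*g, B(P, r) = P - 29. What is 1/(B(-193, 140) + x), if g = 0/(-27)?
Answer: -679/150737 ≈ -0.0045045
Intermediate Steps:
B(P, r) = -29 + P
g = 0 (g = 0*(-1/27) = 0)
x = 1/679 (x = -(1/(-39 - 58) + 12*0)/7 = -(1/(-97) + 0)/7 = -(-1/97 + 0)/7 = -⅐*(-1/97) = 1/679 ≈ 0.0014728)
1/(B(-193, 140) + x) = 1/((-29 - 193) + 1/679) = 1/(-222 + 1/679) = 1/(-150737/679) = -679/150737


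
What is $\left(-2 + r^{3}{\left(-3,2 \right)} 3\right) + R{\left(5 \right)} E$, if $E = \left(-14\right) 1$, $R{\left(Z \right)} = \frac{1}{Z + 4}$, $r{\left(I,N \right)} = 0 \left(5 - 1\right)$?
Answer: $- \frac{32}{9} \approx -3.5556$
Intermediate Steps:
$r{\left(I,N \right)} = 0$ ($r{\left(I,N \right)} = 0 \cdot 4 = 0$)
$R{\left(Z \right)} = \frac{1}{4 + Z}$
$E = -14$
$\left(-2 + r^{3}{\left(-3,2 \right)} 3\right) + R{\left(5 \right)} E = \left(-2 + 0^{3} \cdot 3\right) + \frac{1}{4 + 5} \left(-14\right) = \left(-2 + 0 \cdot 3\right) + \frac{1}{9} \left(-14\right) = \left(-2 + 0\right) + \frac{1}{9} \left(-14\right) = -2 - \frac{14}{9} = - \frac{32}{9}$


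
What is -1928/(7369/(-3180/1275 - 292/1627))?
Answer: 712866432/1019095855 ≈ 0.69951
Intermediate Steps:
-1928/(7369/(-3180/1275 - 292/1627)) = -1928/(7369/(-3180*1/1275 - 292*1/1627)) = -1928/(7369/(-212/85 - 292/1627)) = -1928/(7369/(-369744/138295)) = -1928/(7369*(-138295/369744)) = -1928/(-1019095855/369744) = -1928*(-369744/1019095855) = 712866432/1019095855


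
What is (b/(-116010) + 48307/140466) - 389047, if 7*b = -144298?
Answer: -1056615263954971/2715910110 ≈ -3.8905e+5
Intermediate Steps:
b = -20614 (b = (⅐)*(-144298) = -20614)
(b/(-116010) + 48307/140466) - 389047 = (-20614/(-116010) + 48307/140466) - 389047 = (-20614*(-1/116010) + 48307*(1/140466)) - 389047 = (10307/58005 + 48307/140466) - 389047 = 1416610199/2715910110 - 389047 = -1056615263954971/2715910110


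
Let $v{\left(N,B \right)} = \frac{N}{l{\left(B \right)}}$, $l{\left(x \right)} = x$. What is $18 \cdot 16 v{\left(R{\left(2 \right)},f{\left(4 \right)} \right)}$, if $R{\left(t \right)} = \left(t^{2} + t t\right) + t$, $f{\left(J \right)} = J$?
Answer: $720$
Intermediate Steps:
$R{\left(t \right)} = t + 2 t^{2}$ ($R{\left(t \right)} = \left(t^{2} + t^{2}\right) + t = 2 t^{2} + t = t + 2 t^{2}$)
$v{\left(N,B \right)} = \frac{N}{B}$
$18 \cdot 16 v{\left(R{\left(2 \right)},f{\left(4 \right)} \right)} = 18 \cdot 16 \frac{2 \left(1 + 2 \cdot 2\right)}{4} = 288 \cdot 2 \left(1 + 4\right) \frac{1}{4} = 288 \cdot 2 \cdot 5 \cdot \frac{1}{4} = 288 \cdot 10 \cdot \frac{1}{4} = 288 \cdot \frac{5}{2} = 720$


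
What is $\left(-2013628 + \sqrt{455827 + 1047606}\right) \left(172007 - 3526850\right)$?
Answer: $6755405800404 - 3354843 \sqrt{1503433} \approx 6.7513 \cdot 10^{12}$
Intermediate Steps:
$\left(-2013628 + \sqrt{455827 + 1047606}\right) \left(172007 - 3526850\right) = \left(-2013628 + \sqrt{1503433}\right) \left(-3354843\right) = 6755405800404 - 3354843 \sqrt{1503433}$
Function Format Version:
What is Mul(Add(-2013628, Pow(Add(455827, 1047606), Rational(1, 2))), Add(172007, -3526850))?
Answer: Add(6755405800404, Mul(-3354843, Pow(1503433, Rational(1, 2)))) ≈ 6.7513e+12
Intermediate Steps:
Mul(Add(-2013628, Pow(Add(455827, 1047606), Rational(1, 2))), Add(172007, -3526850)) = Mul(Add(-2013628, Pow(1503433, Rational(1, 2))), -3354843) = Add(6755405800404, Mul(-3354843, Pow(1503433, Rational(1, 2))))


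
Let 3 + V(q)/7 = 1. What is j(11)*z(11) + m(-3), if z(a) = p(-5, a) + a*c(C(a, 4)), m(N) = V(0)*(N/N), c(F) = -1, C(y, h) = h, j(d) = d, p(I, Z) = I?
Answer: -190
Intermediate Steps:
V(q) = -14 (V(q) = -21 + 7*1 = -21 + 7 = -14)
m(N) = -14 (m(N) = -14*N/N = -14*1 = -14)
z(a) = -5 - a (z(a) = -5 + a*(-1) = -5 - a)
j(11)*z(11) + m(-3) = 11*(-5 - 1*11) - 14 = 11*(-5 - 11) - 14 = 11*(-16) - 14 = -176 - 14 = -190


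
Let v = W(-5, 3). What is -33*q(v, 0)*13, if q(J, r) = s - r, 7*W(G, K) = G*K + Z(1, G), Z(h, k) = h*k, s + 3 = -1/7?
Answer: 9438/7 ≈ 1348.3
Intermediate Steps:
s = -22/7 (s = -3 - 1/7 = -3 - 1*⅐ = -3 - ⅐ = -22/7 ≈ -3.1429)
W(G, K) = G/7 + G*K/7 (W(G, K) = (G*K + 1*G)/7 = (G*K + G)/7 = (G + G*K)/7 = G/7 + G*K/7)
v = -20/7 (v = (⅐)*(-5)*(1 + 3) = (⅐)*(-5)*4 = -20/7 ≈ -2.8571)
q(J, r) = -22/7 - r
-33*q(v, 0)*13 = -33*(-22/7 - 1*0)*13 = -33*(-22/7 + 0)*13 = -33*(-22/7)*13 = (726/7)*13 = 9438/7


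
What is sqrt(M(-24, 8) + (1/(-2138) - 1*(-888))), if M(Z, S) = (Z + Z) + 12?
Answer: 35*sqrt(3179206)/2138 ≈ 29.189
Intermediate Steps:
M(Z, S) = 12 + 2*Z (M(Z, S) = 2*Z + 12 = 12 + 2*Z)
sqrt(M(-24, 8) + (1/(-2138) - 1*(-888))) = sqrt((12 + 2*(-24)) + (1/(-2138) - 1*(-888))) = sqrt((12 - 48) + (-1/2138 + 888)) = sqrt(-36 + 1898543/2138) = sqrt(1821575/2138) = 35*sqrt(3179206)/2138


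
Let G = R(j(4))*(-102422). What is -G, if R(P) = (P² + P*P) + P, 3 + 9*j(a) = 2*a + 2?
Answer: 16489942/81 ≈ 2.0358e+5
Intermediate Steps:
j(a) = -⅑ + 2*a/9 (j(a) = -⅓ + (2*a + 2)/9 = -⅓ + (2 + 2*a)/9 = -⅓ + (2/9 + 2*a/9) = -⅑ + 2*a/9)
R(P) = P + 2*P² (R(P) = (P² + P²) + P = 2*P² + P = P + 2*P²)
G = -16489942/81 (G = ((-⅑ + (2/9)*4)*(1 + 2*(-⅑ + (2/9)*4)))*(-102422) = ((-⅑ + 8/9)*(1 + 2*(-⅑ + 8/9)))*(-102422) = (7*(1 + 2*(7/9))/9)*(-102422) = (7*(1 + 14/9)/9)*(-102422) = ((7/9)*(23/9))*(-102422) = (161/81)*(-102422) = -16489942/81 ≈ -2.0358e+5)
-G = -1*(-16489942/81) = 16489942/81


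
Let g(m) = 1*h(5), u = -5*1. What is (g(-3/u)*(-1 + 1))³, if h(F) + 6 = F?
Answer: 0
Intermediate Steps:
h(F) = -6 + F
u = -5
g(m) = -1 (g(m) = 1*(-6 + 5) = 1*(-1) = -1)
(g(-3/u)*(-1 + 1))³ = (-(-1 + 1))³ = (-1*0)³ = 0³ = 0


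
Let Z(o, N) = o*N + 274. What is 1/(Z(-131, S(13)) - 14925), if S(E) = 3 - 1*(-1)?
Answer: -1/15175 ≈ -6.5898e-5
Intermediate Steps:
S(E) = 4 (S(E) = 3 + 1 = 4)
Z(o, N) = 274 + N*o (Z(o, N) = N*o + 274 = 274 + N*o)
1/(Z(-131, S(13)) - 14925) = 1/((274 + 4*(-131)) - 14925) = 1/((274 - 524) - 14925) = 1/(-250 - 14925) = 1/(-15175) = -1/15175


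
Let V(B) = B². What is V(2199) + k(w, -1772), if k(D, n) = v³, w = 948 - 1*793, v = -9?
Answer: 4834872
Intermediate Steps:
w = 155 (w = 948 - 793 = 155)
k(D, n) = -729 (k(D, n) = (-9)³ = -729)
V(2199) + k(w, -1772) = 2199² - 729 = 4835601 - 729 = 4834872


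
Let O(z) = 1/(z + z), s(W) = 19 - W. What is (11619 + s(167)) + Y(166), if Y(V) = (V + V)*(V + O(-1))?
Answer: 66417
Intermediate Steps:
O(z) = 1/(2*z)
Y(V) = 2*V*(-½ + V) (Y(V) = (V + V)*(V + (½)/(-1)) = (2*V)*(V + (½)*(-1)) = (2*V)*(V - ½) = (2*V)*(-½ + V) = 2*V*(-½ + V))
(11619 + s(167)) + Y(166) = (11619 + (19 - 1*167)) + 166*(-1 + 2*166) = (11619 + (19 - 167)) + 166*(-1 + 332) = (11619 - 148) + 166*331 = 11471 + 54946 = 66417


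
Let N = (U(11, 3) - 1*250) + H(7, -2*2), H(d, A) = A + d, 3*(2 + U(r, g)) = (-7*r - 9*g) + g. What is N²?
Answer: 719104/9 ≈ 79901.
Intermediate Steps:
U(r, g) = -2 - 8*g/3 - 7*r/3 (U(r, g) = -2 + ((-7*r - 9*g) + g)/3 = -2 + ((-9*g - 7*r) + g)/3 = -2 + (-8*g - 7*r)/3 = -2 + (-8*g/3 - 7*r/3) = -2 - 8*g/3 - 7*r/3)
N = -848/3 (N = ((-2 - 8/3*3 - 7/3*11) - 1*250) + (-2*2 + 7) = ((-2 - 8 - 77/3) - 250) + (-4 + 7) = (-107/3 - 250) + 3 = -857/3 + 3 = -848/3 ≈ -282.67)
N² = (-848/3)² = 719104/9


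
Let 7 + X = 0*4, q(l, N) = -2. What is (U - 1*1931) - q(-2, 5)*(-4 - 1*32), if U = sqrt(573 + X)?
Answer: -2003 + sqrt(566) ≈ -1979.2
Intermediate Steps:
X = -7 (X = -7 + 0*4 = -7 + 0 = -7)
U = sqrt(566) (U = sqrt(573 - 7) = sqrt(566) ≈ 23.791)
(U - 1*1931) - q(-2, 5)*(-4 - 1*32) = (sqrt(566) - 1*1931) - (-2)*(-4 - 1*32) = (sqrt(566) - 1931) - (-2)*(-4 - 32) = (-1931 + sqrt(566)) - (-2)*(-36) = (-1931 + sqrt(566)) - 1*72 = (-1931 + sqrt(566)) - 72 = -2003 + sqrt(566)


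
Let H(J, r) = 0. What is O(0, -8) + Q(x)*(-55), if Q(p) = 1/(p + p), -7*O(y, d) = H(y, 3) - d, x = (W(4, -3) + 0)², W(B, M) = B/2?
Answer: -449/56 ≈ -8.0179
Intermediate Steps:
W(B, M) = B/2 (W(B, M) = B*(½) = B/2)
x = 4 (x = ((½)*4 + 0)² = (2 + 0)² = 2² = 4)
O(y, d) = d/7 (O(y, d) = -(0 - d)/7 = -(-1)*d/7 = d/7)
Q(p) = 1/(2*p)
O(0, -8) + Q(x)*(-55) = (⅐)*(-8) + ((½)/4)*(-55) = -8/7 + ((½)*(¼))*(-55) = -8/7 + (⅛)*(-55) = -8/7 - 55/8 = -449/56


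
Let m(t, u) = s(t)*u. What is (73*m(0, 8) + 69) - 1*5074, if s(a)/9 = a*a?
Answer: -5005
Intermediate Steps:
s(a) = 9*a² (s(a) = 9*(a*a) = 9*a²)
m(t, u) = 9*u*t² (m(t, u) = (9*t²)*u = 9*u*t²)
(73*m(0, 8) + 69) - 1*5074 = (73*(9*8*0²) + 69) - 1*5074 = (73*(9*8*0) + 69) - 5074 = (73*0 + 69) - 5074 = (0 + 69) - 5074 = 69 - 5074 = -5005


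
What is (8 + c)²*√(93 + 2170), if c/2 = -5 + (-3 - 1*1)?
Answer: 100*√2263 ≈ 4757.1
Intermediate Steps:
c = -18 (c = 2*(-5 + (-3 - 1*1)) = 2*(-5 + (-3 - 1)) = 2*(-5 - 4) = 2*(-9) = -18)
(8 + c)²*√(93 + 2170) = (8 - 18)²*√(93 + 2170) = (-10)²*√2263 = 100*√2263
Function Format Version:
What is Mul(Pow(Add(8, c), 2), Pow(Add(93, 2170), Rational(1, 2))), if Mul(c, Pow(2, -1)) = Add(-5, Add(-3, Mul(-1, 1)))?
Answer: Mul(100, Pow(2263, Rational(1, 2))) ≈ 4757.1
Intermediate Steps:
c = -18 (c = Mul(2, Add(-5, Add(-3, Mul(-1, 1)))) = Mul(2, Add(-5, Add(-3, -1))) = Mul(2, Add(-5, -4)) = Mul(2, -9) = -18)
Mul(Pow(Add(8, c), 2), Pow(Add(93, 2170), Rational(1, 2))) = Mul(Pow(Add(8, -18), 2), Pow(Add(93, 2170), Rational(1, 2))) = Mul(Pow(-10, 2), Pow(2263, Rational(1, 2))) = Mul(100, Pow(2263, Rational(1, 2)))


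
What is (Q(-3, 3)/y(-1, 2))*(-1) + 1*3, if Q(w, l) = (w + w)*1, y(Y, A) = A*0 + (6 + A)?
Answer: 15/4 ≈ 3.7500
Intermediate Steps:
y(Y, A) = 6 + A (y(Y, A) = 0 + (6 + A) = 6 + A)
Q(w, l) = 2*w (Q(w, l) = (2*w)*1 = 2*w)
(Q(-3, 3)/y(-1, 2))*(-1) + 1*3 = ((2*(-3))/(6 + 2))*(-1) + 1*3 = -6/8*(-1) + 3 = -6*1/8*(-1) + 3 = -3/4*(-1) + 3 = 3/4 + 3 = 15/4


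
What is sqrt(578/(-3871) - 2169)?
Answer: I*sqrt(663345383)/553 ≈ 46.574*I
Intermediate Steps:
sqrt(578/(-3871) - 2169) = sqrt(578*(-1/3871) - 2169) = sqrt(-578/3871 - 2169) = sqrt(-8396777/3871) = I*sqrt(663345383)/553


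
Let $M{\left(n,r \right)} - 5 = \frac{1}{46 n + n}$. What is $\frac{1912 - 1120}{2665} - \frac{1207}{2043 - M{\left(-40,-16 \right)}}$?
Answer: $- \frac{3012810128}{10210790265} \approx -0.29506$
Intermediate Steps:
$M{\left(n,r \right)} = 5 + \frac{1}{47 n}$ ($M{\left(n,r \right)} = 5 + \frac{1}{46 n + n} = 5 + \frac{1}{47 n}$)
$\frac{1912 - 1120}{2665} - \frac{1207}{2043 - M{\left(-40,-16 \right)}} = \frac{1912 - 1120}{2665} - \frac{1207}{2043 - \left(5 + \frac{1}{47 \left(-40\right)}\right)} = \left(1912 - 1120\right) \frac{1}{2665} - \frac{1207}{2043 - \left(5 + \frac{1}{47} \left(- \frac{1}{40}\right)\right)} = 792 \cdot \frac{1}{2665} - \frac{1207}{2043 - \left(5 - \frac{1}{1880}\right)} = \frac{792}{2665} - \frac{1207}{2043 - \frac{9399}{1880}} = \frac{792}{2665} - \frac{1207}{\frac{3831441}{1880}} = \frac{792}{2665} - \frac{2269160}{3831441} = - \frac{3012810128}{10210790265}$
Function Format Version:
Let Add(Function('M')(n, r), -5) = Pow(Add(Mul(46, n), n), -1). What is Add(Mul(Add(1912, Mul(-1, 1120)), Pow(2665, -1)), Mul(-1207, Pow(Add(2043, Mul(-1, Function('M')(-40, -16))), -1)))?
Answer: Rational(-3012810128, 10210790265) ≈ -0.29506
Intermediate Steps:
Function('M')(n, r) = Add(5, Mul(Rational(1, 47), Pow(n, -1))) (Function('M')(n, r) = Add(5, Pow(Add(Mul(46, n), n), -1)) = Add(5, Pow(Mul(47, n), -1)) = Add(5, Mul(Rational(1, 47), Pow(n, -1))))
Add(Mul(Add(1912, Mul(-1, 1120)), Pow(2665, -1)), Mul(-1207, Pow(Add(2043, Mul(-1, Function('M')(-40, -16))), -1))) = Add(Mul(Add(1912, Mul(-1, 1120)), Pow(2665, -1)), Mul(-1207, Pow(Add(2043, Mul(-1, Add(5, Mul(Rational(1, 47), Pow(-40, -1))))), -1))) = Add(Mul(Add(1912, -1120), Rational(1, 2665)), Mul(-1207, Pow(Add(2043, Mul(-1, Add(5, Mul(Rational(1, 47), Rational(-1, 40))))), -1))) = Add(Mul(792, Rational(1, 2665)), Mul(-1207, Pow(Add(2043, Mul(-1, Add(5, Rational(-1, 1880)))), -1))) = Add(Rational(792, 2665), Mul(-1207, Pow(Add(2043, Mul(-1, Rational(9399, 1880))), -1))) = Add(Rational(792, 2665), Mul(-1207, Pow(Add(2043, Rational(-9399, 1880)), -1))) = Add(Rational(792, 2665), Mul(-1207, Pow(Rational(3831441, 1880), -1))) = Add(Rational(792, 2665), Mul(-1207, Rational(1880, 3831441))) = Add(Rational(792, 2665), Rational(-2269160, 3831441)) = Rational(-3012810128, 10210790265)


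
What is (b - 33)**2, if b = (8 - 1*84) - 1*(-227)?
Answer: 13924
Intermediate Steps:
b = 151 (b = (8 - 84) + 227 = -76 + 227 = 151)
(b - 33)**2 = (151 - 33)**2 = 118**2 = 13924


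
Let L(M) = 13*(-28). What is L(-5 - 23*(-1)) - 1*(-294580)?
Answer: 294216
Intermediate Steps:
L(M) = -364
L(-5 - 23*(-1)) - 1*(-294580) = -364 - 1*(-294580) = -364 + 294580 = 294216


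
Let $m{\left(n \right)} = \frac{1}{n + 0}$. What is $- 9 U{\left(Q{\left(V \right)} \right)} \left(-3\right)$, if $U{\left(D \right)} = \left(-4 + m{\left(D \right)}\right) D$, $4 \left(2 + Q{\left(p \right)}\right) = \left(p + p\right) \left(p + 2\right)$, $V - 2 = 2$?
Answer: $-1053$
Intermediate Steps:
$V = 4$ ($V = 2 + 2 = 4$)
$m{\left(n \right)} = \frac{1}{n}$
$Q{\left(p \right)} = -2 + \frac{p \left(2 + p\right)}{2}$ ($Q{\left(p \right)} = -2 + \frac{\left(p + p\right) \left(p + 2\right)}{4} = -2 + \frac{2 p \left(2 + p\right)}{4} = -2 + \frac{p \left(2 + p\right)}{2}$)
$U{\left(D \right)} = D \left(-4 + \frac{1}{D}\right)$ ($U{\left(D \right)} = \left(-4 + \frac{1}{D}\right) D = D \left(-4 + \frac{1}{D}\right)$)
$- 9 U{\left(Q{\left(V \right)} \right)} \left(-3\right) = - 9 \left(1 - 4 \left(-2 + 4 + \frac{4^{2}}{2}\right)\right) \left(-3\right) = - 9 \left(1 - 4 \left(-2 + 4 + \frac{1}{2} \cdot 16\right)\right) \left(-3\right) = - 9 \left(1 - 4 \left(-2 + 4 + 8\right)\right) \left(-3\right) = - 9 \left(1 - 40\right) \left(-3\right) = \left(-9\right) \left(-39\right) \left(-3\right) = 351 \left(-3\right) = -1053$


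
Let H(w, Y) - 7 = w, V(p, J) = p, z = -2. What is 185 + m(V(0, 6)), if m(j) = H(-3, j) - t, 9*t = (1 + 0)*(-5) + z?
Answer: 1708/9 ≈ 189.78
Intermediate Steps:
H(w, Y) = 7 + w
t = -7/9 (t = ((1 + 0)*(-5) - 2)/9 = (1*(-5) - 2)/9 = (-5 - 2)/9 = (1/9)*(-7) = -7/9 ≈ -0.77778)
m(j) = 43/9 (m(j) = (7 - 3) - 1*(-7/9) = 4 + 7/9 = 43/9)
185 + m(V(0, 6)) = 185 + 43/9 = 1708/9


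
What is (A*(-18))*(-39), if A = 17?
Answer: 11934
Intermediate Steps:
(A*(-18))*(-39) = (17*(-18))*(-39) = -306*(-39) = 11934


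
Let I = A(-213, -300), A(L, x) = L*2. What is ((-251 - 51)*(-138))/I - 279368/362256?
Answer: -317008163/3215022 ≈ -98.602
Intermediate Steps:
A(L, x) = 2*L
I = -426 (I = 2*(-213) = -426)
((-251 - 51)*(-138))/I - 279368/362256 = ((-251 - 51)*(-138))/(-426) - 279368/362256 = -302*(-138)*(-1/426) - 279368*1/362256 = 41676*(-1/426) - 34921/45282 = -6946/71 - 34921/45282 = -317008163/3215022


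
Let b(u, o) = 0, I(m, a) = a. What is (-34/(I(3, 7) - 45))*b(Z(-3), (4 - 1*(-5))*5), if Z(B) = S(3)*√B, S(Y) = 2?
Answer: 0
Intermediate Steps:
Z(B) = 2*√B
(-34/(I(3, 7) - 45))*b(Z(-3), (4 - 1*(-5))*5) = -34/(7 - 45)*0 = -34/(-38)*0 = -34*(-1/38)*0 = (17/19)*0 = 0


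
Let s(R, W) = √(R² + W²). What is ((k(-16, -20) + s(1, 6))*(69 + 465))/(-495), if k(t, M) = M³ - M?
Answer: 94696/11 - 178*√37/165 ≈ 8602.2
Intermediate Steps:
((k(-16, -20) + s(1, 6))*(69 + 465))/(-495) = ((((-20)³ - 1*(-20)) + √(1² + 6²))*(69 + 465))/(-495) = (((-8000 + 20) + √(1 + 36))*534)*(-1/495) = ((-7980 + √37)*534)*(-1/495) = (-4261320 + 534*√37)*(-1/495) = 94696/11 - 178*√37/165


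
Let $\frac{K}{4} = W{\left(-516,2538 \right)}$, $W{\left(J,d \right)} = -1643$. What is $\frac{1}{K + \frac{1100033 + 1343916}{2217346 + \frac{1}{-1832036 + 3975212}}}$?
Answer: $- \frac{4752162730897}{31225975654613060} \approx -0.00015219$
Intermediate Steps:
$K = -6572$ ($K = 4 \left(-1643\right) = -6572$)
$\frac{1}{K + \frac{1100033 + 1343916}{2217346 + \frac{1}{-1832036 + 3975212}}} = \frac{1}{-6572 + \frac{1100033 + 1343916}{2217346 + \frac{1}{-1832036 + 3975212}}} = \frac{1}{-6572 + \frac{2443949}{2217346 + \frac{1}{2143176}}} = \frac{1}{-6572 + \frac{2443949}{\frac{4752162730897}{2143176}}} = \frac{1}{-6572 + 2443949 \cdot \frac{2143176}{4752162730897}} = \frac{1}{-6572 + \frac{5237812842024}{4752162730897}} = \frac{1}{- \frac{31225975654613060}{4752162730897}} = - \frac{4752162730897}{31225975654613060}$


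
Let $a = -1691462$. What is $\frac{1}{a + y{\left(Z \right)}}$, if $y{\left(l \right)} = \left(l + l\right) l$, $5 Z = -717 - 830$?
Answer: $- \frac{25}{37500132} \approx -6.6666 \cdot 10^{-7}$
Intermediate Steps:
$Z = - \frac{1547}{5}$ ($Z = \frac{-717 - 830}{5} = \frac{1}{5} \left(-1547\right) = - \frac{1547}{5} \approx -309.4$)
$y{\left(l \right)} = 2 l^{2}$ ($y{\left(l \right)} = 2 l l = 2 l^{2}$)
$\frac{1}{a + y{\left(Z \right)}} = \frac{1}{-1691462 + 2 \left(- \frac{1547}{5}\right)^{2}} = \frac{1}{-1691462 + 2 \cdot \frac{2393209}{25}} = \frac{1}{-1691462 + \frac{4786418}{25}} = \frac{1}{- \frac{37500132}{25}} = - \frac{25}{37500132}$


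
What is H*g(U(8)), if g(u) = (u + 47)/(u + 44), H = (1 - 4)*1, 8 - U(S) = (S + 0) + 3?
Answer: -132/41 ≈ -3.2195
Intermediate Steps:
U(S) = 5 - S (U(S) = 8 - ((S + 0) + 3) = 8 - (S + 3) = 8 - (3 + S) = 8 + (-3 - S) = 5 - S)
H = -3 (H = -3*1 = -3)
g(u) = (47 + u)/(44 + u)
H*g(U(8)) = -3*(47 + (5 - 1*8))/(44 + (5 - 1*8)) = -3*(47 + (5 - 8))/(44 + (5 - 8)) = -3*(47 - 3)/(44 - 3) = -3*44/41 = -132/41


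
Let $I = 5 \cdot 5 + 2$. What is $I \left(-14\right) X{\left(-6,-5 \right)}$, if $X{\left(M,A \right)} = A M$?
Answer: $-11340$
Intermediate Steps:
$I = 27$ ($I = 25 + 2 = 27$)
$I \left(-14\right) X{\left(-6,-5 \right)} = 27 \left(-14\right) \left(\left(-5\right) \left(-6\right)\right) = \left(-378\right) 30 = -11340$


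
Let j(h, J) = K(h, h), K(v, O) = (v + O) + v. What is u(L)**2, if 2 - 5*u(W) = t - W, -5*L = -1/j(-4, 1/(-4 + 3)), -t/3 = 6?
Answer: 1437601/90000 ≈ 15.973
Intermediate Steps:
K(v, O) = O + 2*v (K(v, O) = (O + v) + v = O + 2*v)
j(h, J) = 3*h (j(h, J) = h + 2*h = 3*h)
t = -18 (t = -3*6 = -18)
L = -1/60 (L = -(-1)/(5*(3*(-4))) = -(-1)/(5*(-12)) = -(-1)*(-1)/(5*12) = -1/5*1/12 = -1/60 ≈ -0.016667)
u(W) = 4 + W/5 (u(W) = 2/5 - (-18 - W)/5 = 2/5 + (18/5 + W/5) = 4 + W/5)
u(L)**2 = (4 + (1/5)*(-1/60))**2 = (4 - 1/300)**2 = (1199/300)**2 = 1437601/90000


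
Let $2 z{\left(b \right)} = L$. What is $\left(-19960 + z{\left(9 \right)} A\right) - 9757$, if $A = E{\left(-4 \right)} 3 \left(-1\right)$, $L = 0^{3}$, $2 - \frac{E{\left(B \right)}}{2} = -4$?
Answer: $-29717$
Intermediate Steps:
$E{\left(B \right)} = 12$ ($E{\left(B \right)} = 4 - -8 = 4 + 8 = 12$)
$L = 0$
$A = -36$ ($A = 12 \cdot 3 \left(-1\right) = 36 \left(-1\right) = -36$)
$z{\left(b \right)} = 0$ ($z{\left(b \right)} = \frac{1}{2} \cdot 0 = 0$)
$\left(-19960 + z{\left(9 \right)} A\right) - 9757 = \left(-19960 + 0 \left(-36\right)\right) - 9757 = \left(-19960 + 0\right) - 9757 = -19960 - 9757 = -29717$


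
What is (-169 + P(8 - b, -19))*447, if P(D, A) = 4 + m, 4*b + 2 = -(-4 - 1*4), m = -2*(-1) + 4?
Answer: -71073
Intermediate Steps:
m = 6 (m = 2 + 4 = 6)
b = 3/2 (b = -½ + (-(-4 - 1*4))/4 = -½ + (-(-4 - 4))/4 = -½ + (-1*(-8))/4 = -½ + (¼)*8 = -½ + 2 = 3/2 ≈ 1.5000)
P(D, A) = 10 (P(D, A) = 4 + 6 = 10)
(-169 + P(8 - b, -19))*447 = (-169 + 10)*447 = -159*447 = -71073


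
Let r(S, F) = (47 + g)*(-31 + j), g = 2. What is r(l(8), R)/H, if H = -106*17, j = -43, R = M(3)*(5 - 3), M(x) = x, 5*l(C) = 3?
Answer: 1813/901 ≈ 2.0122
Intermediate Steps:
l(C) = 3/5 (l(C) = (1/5)*3 = 3/5)
R = 6 (R = 3*(5 - 3) = 3*2 = 6)
r(S, F) = -3626 (r(S, F) = (47 + 2)*(-31 - 43) = 49*(-74) = -3626)
H = -1802
r(l(8), R)/H = -3626/(-1802) = -3626*(-1/1802) = 1813/901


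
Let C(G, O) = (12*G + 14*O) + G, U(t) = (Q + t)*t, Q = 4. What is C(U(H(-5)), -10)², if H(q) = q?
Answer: 5625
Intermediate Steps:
U(t) = t*(4 + t) (U(t) = (4 + t)*t = t*(4 + t))
C(G, O) = 13*G + 14*O
C(U(H(-5)), -10)² = (13*(-5*(4 - 5)) + 14*(-10))² = (13*(-5*(-1)) - 140)² = (13*5 - 140)² = (65 - 140)² = (-75)² = 5625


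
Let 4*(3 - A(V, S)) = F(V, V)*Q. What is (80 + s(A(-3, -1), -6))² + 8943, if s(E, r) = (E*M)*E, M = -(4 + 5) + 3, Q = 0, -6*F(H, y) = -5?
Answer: 9619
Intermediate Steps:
F(H, y) = ⅚ (F(H, y) = -⅙*(-5) = ⅚)
A(V, S) = 3 (A(V, S) = 3 - 5*0/24 = 3 - ¼*0 = 3 + 0 = 3)
M = -6 (M = -1*9 + 3 = -9 + 3 = -6)
s(E, r) = -6*E² (s(E, r) = (E*(-6))*E = (-6*E)*E = -6*E²)
(80 + s(A(-3, -1), -6))² + 8943 = (80 - 6*3²)² + 8943 = (80 - 6*9)² + 8943 = (80 - 54)² + 8943 = 26² + 8943 = 676 + 8943 = 9619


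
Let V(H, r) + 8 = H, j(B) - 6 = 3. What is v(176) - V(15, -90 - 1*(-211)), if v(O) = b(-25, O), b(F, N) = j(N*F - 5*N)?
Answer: 2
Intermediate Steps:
j(B) = 9 (j(B) = 6 + 3 = 9)
V(H, r) = -8 + H
b(F, N) = 9
v(O) = 9
v(176) - V(15, -90 - 1*(-211)) = 9 - (-8 + 15) = 9 - 1*7 = 9 - 7 = 2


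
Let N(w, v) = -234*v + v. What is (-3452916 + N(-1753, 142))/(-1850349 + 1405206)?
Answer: 3486002/445143 ≈ 7.8312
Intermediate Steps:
N(w, v) = -233*v
(-3452916 + N(-1753, 142))/(-1850349 + 1405206) = (-3452916 - 233*142)/(-1850349 + 1405206) = (-3452916 - 33086)/(-445143) = -3486002*(-1/445143) = 3486002/445143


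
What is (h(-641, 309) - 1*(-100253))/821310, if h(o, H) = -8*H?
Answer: 97781/821310 ≈ 0.11905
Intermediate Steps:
(h(-641, 309) - 1*(-100253))/821310 = (-8*309 - 1*(-100253))/821310 = (-2472 + 100253)*(1/821310) = 97781*(1/821310) = 97781/821310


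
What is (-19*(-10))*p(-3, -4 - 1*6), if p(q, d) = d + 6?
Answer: -760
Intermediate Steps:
p(q, d) = 6 + d
(-19*(-10))*p(-3, -4 - 1*6) = (-19*(-10))*(6 + (-4 - 1*6)) = 190*(6 + (-4 - 6)) = 190*(6 - 10) = 190*(-4) = -760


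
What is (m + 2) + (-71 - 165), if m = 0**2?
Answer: -234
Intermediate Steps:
m = 0
(m + 2) + (-71 - 165) = (0 + 2) + (-71 - 165) = 2 - 236 = -234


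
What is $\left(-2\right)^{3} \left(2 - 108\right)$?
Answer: $848$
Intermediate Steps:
$\left(-2\right)^{3} \left(2 - 108\right) = \left(-8\right) \left(-106\right) = 848$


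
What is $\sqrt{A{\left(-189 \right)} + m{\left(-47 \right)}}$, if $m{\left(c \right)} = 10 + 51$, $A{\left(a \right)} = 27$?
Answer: $2 \sqrt{22} \approx 9.3808$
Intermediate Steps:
$m{\left(c \right)} = 61$
$\sqrt{A{\left(-189 \right)} + m{\left(-47 \right)}} = \sqrt{27 + 61} = \sqrt{88} = 2 \sqrt{22}$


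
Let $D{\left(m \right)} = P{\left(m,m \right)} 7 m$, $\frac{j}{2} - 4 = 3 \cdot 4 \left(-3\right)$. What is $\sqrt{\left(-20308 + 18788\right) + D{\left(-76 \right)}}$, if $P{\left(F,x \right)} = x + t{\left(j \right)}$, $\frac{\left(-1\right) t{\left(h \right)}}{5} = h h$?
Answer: $32 \sqrt{10678} \approx 3306.7$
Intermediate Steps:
$j = -64$ ($j = 8 + 2 \cdot 3 \cdot 4 \left(-3\right) = 8 + 2 \cdot 12 \left(-3\right) = 8 + 2 \left(-36\right) = 8 - 72 = -64$)
$t{\left(h \right)} = - 5 h^{2}$ ($t{\left(h \right)} = - 5 h h = - 5 h^{2}$)
$P{\left(F,x \right)} = -20480 + x$ ($P{\left(F,x \right)} = x - 5 \left(-64\right)^{2} = x - 20480 = -20480 + x$)
$D{\left(m \right)} = m \left(-143360 + 7 m\right)$ ($D{\left(m \right)} = \left(-20480 + m\right) 7 m = \left(-143360 + 7 m\right) m = m \left(-143360 + 7 m\right)$)
$\sqrt{\left(-20308 + 18788\right) + D{\left(-76 \right)}} = \sqrt{\left(-20308 + 18788\right) + 7 \left(-76\right) \left(-20480 - 76\right)} = \sqrt{-1520 + 7 \left(-76\right) \left(-20556\right)} = \sqrt{-1520 + 10935792} = \sqrt{10934272} = 32 \sqrt{10678}$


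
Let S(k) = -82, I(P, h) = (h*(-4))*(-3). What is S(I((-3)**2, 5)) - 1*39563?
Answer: -39645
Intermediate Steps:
I(P, h) = 12*h (I(P, h) = -4*h*(-3) = 12*h)
S(I((-3)**2, 5)) - 1*39563 = -82 - 1*39563 = -82 - 39563 = -39645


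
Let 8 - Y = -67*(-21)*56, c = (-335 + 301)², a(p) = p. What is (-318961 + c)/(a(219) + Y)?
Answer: 63561/15713 ≈ 4.0451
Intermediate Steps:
c = 1156 (c = (-34)² = 1156)
Y = -78784 (Y = 8 - (-67*(-21))*56 = 8 - 1407*56 = 8 - 1*78792 = 8 - 78792 = -78784)
(-318961 + c)/(a(219) + Y) = (-318961 + 1156)/(219 - 78784) = -317805/(-78565) = -317805*(-1/78565) = 63561/15713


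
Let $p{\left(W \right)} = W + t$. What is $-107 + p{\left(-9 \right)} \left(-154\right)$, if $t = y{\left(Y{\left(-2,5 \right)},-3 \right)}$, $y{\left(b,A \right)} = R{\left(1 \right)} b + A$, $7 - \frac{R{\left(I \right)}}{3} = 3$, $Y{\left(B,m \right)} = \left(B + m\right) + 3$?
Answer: $-9347$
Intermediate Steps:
$Y{\left(B,m \right)} = 3 + B + m$
$R{\left(I \right)} = 12$ ($R{\left(I \right)} = 21 - 9 = 12$)
$y{\left(b,A \right)} = A + 12 b$ ($y{\left(b,A \right)} = 12 b + A = A + 12 b$)
$t = 69$ ($t = -3 + 12 \left(3 - 2 + 5\right) = -3 + 12 \cdot 6 = -3 + 72 = 69$)
$p{\left(W \right)} = 69 + W$ ($p{\left(W \right)} = W + 69 = 69 + W$)
$-107 + p{\left(-9 \right)} \left(-154\right) = -107 + \left(69 - 9\right) \left(-154\right) = -107 + 60 \left(-154\right) = -107 - 9240 = -9347$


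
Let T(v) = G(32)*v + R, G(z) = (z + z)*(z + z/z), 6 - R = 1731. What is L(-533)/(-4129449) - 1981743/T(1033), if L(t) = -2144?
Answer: -302919733029/333410335777 ≈ -0.90855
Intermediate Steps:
R = -1725 (R = 6 - 1*1731 = 6 - 1731 = -1725)
G(z) = 2*z*(1 + z) (G(z) = (2*z)*(z + 1) = (2*z)*(1 + z) = 2*z*(1 + z))
T(v) = -1725 + 2112*v (T(v) = (2*32*(1 + 32))*v - 1725 = (2*32*33)*v - 1725 = 2112*v - 1725 = -1725 + 2112*v)
L(-533)/(-4129449) - 1981743/T(1033) = -2144/(-4129449) - 1981743/(-1725 + 2112*1033) = -2144*(-1/4129449) - 1981743/(-1725 + 2181696) = 2144/4129449 - 1981743/2179971 = 2144/4129449 - 1981743*1/2179971 = 2144/4129449 - 660581/726657 = -302919733029/333410335777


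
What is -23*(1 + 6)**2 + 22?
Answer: -1105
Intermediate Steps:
-23*(1 + 6)**2 + 22 = -23*7**2 + 22 = -23*49 + 22 = -1127 + 22 = -1105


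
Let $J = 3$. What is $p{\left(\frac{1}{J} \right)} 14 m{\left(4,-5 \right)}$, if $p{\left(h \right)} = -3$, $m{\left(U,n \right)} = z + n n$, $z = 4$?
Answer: $-1218$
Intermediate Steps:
$m{\left(U,n \right)} = 4 + n^{2}$ ($m{\left(U,n \right)} = 4 + n n = 4 + n^{2}$)
$p{\left(\frac{1}{J} \right)} 14 m{\left(4,-5 \right)} = \left(-3\right) 14 \left(4 + \left(-5\right)^{2}\right) = - 42 \left(4 + 25\right) = \left(-42\right) 29 = -1218$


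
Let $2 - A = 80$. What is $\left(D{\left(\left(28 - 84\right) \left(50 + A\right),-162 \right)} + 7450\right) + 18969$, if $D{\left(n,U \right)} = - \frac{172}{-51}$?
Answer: $\frac{1347541}{51} \approx 26422.0$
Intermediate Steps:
$A = -78$ ($A = 2 - 80 = -78$)
$D{\left(n,U \right)} = \frac{172}{51}$ ($D{\left(n,U \right)} = \left(-172\right) \left(- \frac{1}{51}\right) = \frac{172}{51}$)
$\left(D{\left(\left(28 - 84\right) \left(50 + A\right),-162 \right)} + 7450\right) + 18969 = \left(\frac{172}{51} + 7450\right) + 18969 = \frac{380122}{51} + 18969 = \frac{1347541}{51}$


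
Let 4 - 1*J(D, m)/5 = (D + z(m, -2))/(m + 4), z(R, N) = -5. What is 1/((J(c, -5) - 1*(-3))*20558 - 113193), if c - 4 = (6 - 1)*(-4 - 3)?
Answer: -1/3340799 ≈ -2.9933e-7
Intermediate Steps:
c = -31 (c = 4 + (6 - 1)*(-4 - 3) = 4 + 5*(-7) = 4 - 35 = -31)
J(D, m) = 20 - 5*(-5 + D)/(4 + m) (J(D, m) = 20 - 5*(D - 5)/(m + 4) = 20 - 5*(-5 + D)/(4 + m))
1/((J(c, -5) - 1*(-3))*20558 - 113193) = 1/((5*(21 - 1*(-31) + 4*(-5))/(4 - 5) - 1*(-3))*20558 - 113193) = 1/((5*(21 + 31 - 20)/(-1) + 3)*20558 - 113193) = 1/((5*(-1)*32 + 3)*20558 - 113193) = 1/((-160 + 3)*20558 - 113193) = 1/(-157*20558 - 113193) = 1/(-3227606 - 113193) = 1/(-3340799) = -1/3340799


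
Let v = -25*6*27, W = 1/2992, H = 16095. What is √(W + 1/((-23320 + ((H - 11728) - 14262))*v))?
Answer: √417777269464555/1118016900 ≈ 0.018282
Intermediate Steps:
W = 1/2992 ≈ 0.00033422
v = -4050 (v = -150*27 = -4050)
√(W + 1/((-23320 + ((H - 11728) - 14262))*v)) = √(1/2992 + 1/((-23320 + ((16095 - 11728) - 14262))*(-4050))) = √(1/2992 - 1/4050/(-23320 + (4367 - 14262))) = √(1/2992 - 1/4050/(-23320 - 9895)) = √(1/2992 - 1/4050/(-33215)) = √(1/2992 - 1/33215*(-1/4050)) = √(1/2992 + 1/134520750) = √(67261871/201243042000) = √417777269464555/1118016900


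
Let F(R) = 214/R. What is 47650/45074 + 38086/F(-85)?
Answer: -36477078460/2411459 ≈ -15127.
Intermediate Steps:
47650/45074 + 38086/F(-85) = 47650/45074 + 38086/((214/(-85))) = 47650*(1/45074) + 38086/((214*(-1/85))) = 23825/22537 + 38086/(-214/85) = 23825/22537 + 38086*(-85/214) = 23825/22537 - 1618655/107 = -36477078460/2411459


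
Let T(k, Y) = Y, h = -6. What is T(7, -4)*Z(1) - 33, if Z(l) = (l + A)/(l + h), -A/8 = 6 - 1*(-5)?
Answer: -513/5 ≈ -102.60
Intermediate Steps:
A = -88 (A = -8*(6 - 1*(-5)) = -8*(6 + 5) = -8*11 = -88)
Z(l) = (-88 + l)/(-6 + l) (Z(l) = (l - 88)/(l - 6) = (-88 + l)/(-6 + l))
T(7, -4)*Z(1) - 33 = -4*(-88 + 1)/(-6 + 1) - 33 = -4*(-87)/(-5) - 33 = -(-4)*(-87)/5 - 33 = -4*87/5 - 33 = -348/5 - 33 = -513/5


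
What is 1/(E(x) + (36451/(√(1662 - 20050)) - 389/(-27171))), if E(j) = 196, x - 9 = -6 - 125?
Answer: 2660930509514940/1502492683480466341 + 53820866795382*I*√4597/1502492683480466341 ≈ 0.001771 + 0.0024287*I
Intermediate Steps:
x = -122 (x = 9 + (-6 - 125) = 9 - 131 = -122)
1/(E(x) + (36451/(√(1662 - 20050)) - 389/(-27171))) = 1/(196 + (36451/(√(1662 - 20050)) - 389/(-27171))) = 1/(196 + (36451/(√(-18388)) - 389*(-1/27171))) = 1/(196 + (36451/((2*I*√4597)) + 389/27171)) = 1/(196 + (36451*(-I*√4597/9194) + 389/27171)) = 1/(196 + (-36451*I*√4597/9194 + 389/27171)) = 1/(196 + (389/27171 - 36451*I*√4597/9194)) = 1/(5325905/27171 - 36451*I*√4597/9194)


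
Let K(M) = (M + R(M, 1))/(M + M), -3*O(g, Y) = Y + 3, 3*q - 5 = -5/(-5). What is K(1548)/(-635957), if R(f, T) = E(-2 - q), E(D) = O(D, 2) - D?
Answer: -4651/5906768616 ≈ -7.8740e-7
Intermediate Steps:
q = 2 (q = 5/3 + (-5/(-5))/3 = 5/3 + (-5*(-⅕))/3 = 5/3 + (⅓)*1 = 5/3 + ⅓ = 2)
O(g, Y) = -1 - Y/3 (O(g, Y) = -(Y + 3)/3 = -(3 + Y)/3 = -1 - Y/3)
E(D) = -5/3 - D (E(D) = (-1 - ⅓*2) - D = (-1 - ⅔) - D = -5/3 - D)
R(f, T) = 7/3 (R(f, T) = -5/3 - (-2 - 1*2) = -5/3 - (-2 - 2) = -5/3 - 1*(-4) = -5/3 + 4 = 7/3)
K(M) = (7/3 + M)/(2*M) (K(M) = (M + 7/3)/(M + M) = (7/3 + M)/((2*M)) = (7/3 + M)*(1/(2*M)) = (7/3 + M)/(2*M))
K(1548)/(-635957) = ((⅙)*(7 + 3*1548)/1548)/(-635957) = ((⅙)*(1/1548)*(7 + 4644))*(-1/635957) = ((⅙)*(1/1548)*4651)*(-1/635957) = (4651/9288)*(-1/635957) = -4651/5906768616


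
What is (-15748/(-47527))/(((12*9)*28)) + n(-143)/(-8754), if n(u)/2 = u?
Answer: 1718427055/52422471108 ≈ 0.032780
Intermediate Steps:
n(u) = 2*u
(-15748/(-47527))/(((12*9)*28)) + n(-143)/(-8754) = (-15748/(-47527))/(((12*9)*28)) + (2*(-143))/(-8754) = (-15748*(-1/47527))/((108*28)) - 286*(-1/8754) = (15748/47527)/3024 + 143/4377 = (15748/47527)*(1/3024) + 143/4377 = 3937/35930412 + 143/4377 = 1718427055/52422471108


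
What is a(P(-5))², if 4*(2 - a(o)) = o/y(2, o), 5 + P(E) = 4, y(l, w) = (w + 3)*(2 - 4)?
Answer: 961/256 ≈ 3.7539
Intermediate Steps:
y(l, w) = -6 - 2*w (y(l, w) = (3 + w)*(-2) = -6 - 2*w)
P(E) = -1 (P(E) = -5 + 4 = -1)
a(o) = 2 - o/(4*(-6 - 2*o))
a(P(-5))² = ((48 + 17*(-1))/(8*(3 - 1)))² = ((⅛)*(48 - 17)/2)² = ((⅛)*(½)*31)² = (31/16)² = 961/256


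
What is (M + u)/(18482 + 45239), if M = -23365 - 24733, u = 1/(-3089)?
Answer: -148574723/196834169 ≈ -0.75482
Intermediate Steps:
u = -1/3089 ≈ -0.00032373
M = -48098
(M + u)/(18482 + 45239) = (-48098 - 1/3089)/(18482 + 45239) = -148574723/3089/63721 = -148574723/3089*1/63721 = -148574723/196834169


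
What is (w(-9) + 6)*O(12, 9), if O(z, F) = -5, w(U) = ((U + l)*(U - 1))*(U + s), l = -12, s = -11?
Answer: 20970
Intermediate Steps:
w(U) = (-1 + U)*(-12 + U)*(-11 + U) (w(U) = ((U - 12)*(U - 1))*(U - 11) = ((-12 + U)*(-1 + U))*(-11 + U) = ((-1 + U)*(-12 + U))*(-11 + U) = (-1 + U)*(-12 + U)*(-11 + U))
(w(-9) + 6)*O(12, 9) = ((-132 + (-9)³ - 24*(-9)² + 155*(-9)) + 6)*(-5) = ((-132 - 729 - 24*81 - 1395) + 6)*(-5) = ((-132 - 729 - 1944 - 1395) + 6)*(-5) = (-4200 + 6)*(-5) = -4194*(-5) = 20970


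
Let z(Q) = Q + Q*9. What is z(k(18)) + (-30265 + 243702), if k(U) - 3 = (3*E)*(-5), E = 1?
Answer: 213317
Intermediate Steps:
k(U) = -12 (k(U) = 3 + (3*1)*(-5) = 3 + 3*(-5) = 3 - 15 = -12)
z(Q) = 10*Q (z(Q) = Q + 9*Q = 10*Q)
z(k(18)) + (-30265 + 243702) = 10*(-12) + (-30265 + 243702) = -120 + 213437 = 213317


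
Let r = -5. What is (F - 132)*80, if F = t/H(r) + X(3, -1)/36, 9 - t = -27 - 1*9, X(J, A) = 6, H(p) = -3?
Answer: -35240/3 ≈ -11747.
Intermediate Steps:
t = 45 (t = 9 - (-27 - 1*9) = 9 - (-27 - 9) = 9 - 1*(-36) = 9 + 36 = 45)
F = -89/6 (F = 45/(-3) + 6/36 = 45*(-1/3) + 6*(1/36) = -15 + 1/6 = -89/6 ≈ -14.833)
(F - 132)*80 = (-89/6 - 132)*80 = -881/6*80 = -35240/3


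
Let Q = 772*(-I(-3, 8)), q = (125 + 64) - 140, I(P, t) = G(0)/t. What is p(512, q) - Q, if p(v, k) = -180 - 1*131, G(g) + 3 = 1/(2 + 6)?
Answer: -9415/16 ≈ -588.44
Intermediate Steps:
G(g) = -23/8 (G(g) = -3 + 1/(2 + 6) = -3 + 1/8 = -3 + ⅛ = -23/8)
I(P, t) = -23/(8*t)
q = 49 (q = 189 - 140 = 49)
p(v, k) = -311 (p(v, k) = -180 - 131 = -311)
Q = 4439/16 (Q = 772*(-(-23)/(8*8)) = 772*(-1*(-23/64)) = 772*(23/64) = 4439/16 ≈ 277.44)
p(512, q) - Q = -311 - 1*4439/16 = -311 - 4439/16 = -9415/16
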